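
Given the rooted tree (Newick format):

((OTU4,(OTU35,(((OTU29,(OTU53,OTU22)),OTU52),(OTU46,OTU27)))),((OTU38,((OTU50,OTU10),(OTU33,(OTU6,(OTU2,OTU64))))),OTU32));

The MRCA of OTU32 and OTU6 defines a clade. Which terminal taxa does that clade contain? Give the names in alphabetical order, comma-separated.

Tracing OTU32: it sits inside ((OTU38,((OTU50,OTU10),(OTU33,(OTU6,(OTU2,OTU64))))),OTU32).
Tracing OTU6: it sits inside (OTU6,(OTU2,OTU64)).
The smallest clade enclosing both is ((OTU38,((OTU50,OTU10),(OTU33,(OTU6,(OTU2,OTU64))))),OTU32); the answer is its 8 terminal taxa in alphabetical order.

OTU10, OTU2, OTU32, OTU33, OTU38, OTU50, OTU6, OTU64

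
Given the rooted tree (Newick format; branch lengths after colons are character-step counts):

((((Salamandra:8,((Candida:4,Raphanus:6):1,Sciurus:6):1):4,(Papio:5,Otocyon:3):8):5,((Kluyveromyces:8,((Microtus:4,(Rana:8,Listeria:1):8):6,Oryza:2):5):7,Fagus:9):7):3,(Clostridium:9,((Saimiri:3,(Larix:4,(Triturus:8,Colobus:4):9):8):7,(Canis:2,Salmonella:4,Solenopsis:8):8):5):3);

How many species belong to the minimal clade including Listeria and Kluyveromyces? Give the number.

5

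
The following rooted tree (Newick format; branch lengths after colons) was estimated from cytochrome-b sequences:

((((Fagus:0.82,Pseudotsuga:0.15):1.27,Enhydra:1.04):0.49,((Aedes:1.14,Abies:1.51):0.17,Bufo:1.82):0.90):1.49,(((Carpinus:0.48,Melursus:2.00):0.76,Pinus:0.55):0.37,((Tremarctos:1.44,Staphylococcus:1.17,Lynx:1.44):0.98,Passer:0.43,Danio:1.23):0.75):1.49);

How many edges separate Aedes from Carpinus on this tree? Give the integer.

8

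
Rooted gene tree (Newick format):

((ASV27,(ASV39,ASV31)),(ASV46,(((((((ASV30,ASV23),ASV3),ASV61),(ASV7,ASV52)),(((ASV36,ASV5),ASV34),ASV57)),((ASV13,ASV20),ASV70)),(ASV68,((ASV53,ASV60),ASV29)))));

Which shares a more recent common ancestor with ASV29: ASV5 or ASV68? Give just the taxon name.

ASV68

The MRCA of ASV29 and ASV68 subtends (ASV68,((ASV53,ASV60),ASV29)) (4 taxa).
The MRCA of ASV29 and ASV5 subtends (((((((ASV30,ASV23),ASV3),ASV61),(ASV7,ASV52)),(((ASV36,ASV5),ASV34),ASV57)),((ASV13,ASV20),ASV70)),(ASV68,((ASV53,ASV60),ASV29))) (17 taxa).
The first is nested inside the second, so ASV29 shares a more recent common ancestor with ASV68.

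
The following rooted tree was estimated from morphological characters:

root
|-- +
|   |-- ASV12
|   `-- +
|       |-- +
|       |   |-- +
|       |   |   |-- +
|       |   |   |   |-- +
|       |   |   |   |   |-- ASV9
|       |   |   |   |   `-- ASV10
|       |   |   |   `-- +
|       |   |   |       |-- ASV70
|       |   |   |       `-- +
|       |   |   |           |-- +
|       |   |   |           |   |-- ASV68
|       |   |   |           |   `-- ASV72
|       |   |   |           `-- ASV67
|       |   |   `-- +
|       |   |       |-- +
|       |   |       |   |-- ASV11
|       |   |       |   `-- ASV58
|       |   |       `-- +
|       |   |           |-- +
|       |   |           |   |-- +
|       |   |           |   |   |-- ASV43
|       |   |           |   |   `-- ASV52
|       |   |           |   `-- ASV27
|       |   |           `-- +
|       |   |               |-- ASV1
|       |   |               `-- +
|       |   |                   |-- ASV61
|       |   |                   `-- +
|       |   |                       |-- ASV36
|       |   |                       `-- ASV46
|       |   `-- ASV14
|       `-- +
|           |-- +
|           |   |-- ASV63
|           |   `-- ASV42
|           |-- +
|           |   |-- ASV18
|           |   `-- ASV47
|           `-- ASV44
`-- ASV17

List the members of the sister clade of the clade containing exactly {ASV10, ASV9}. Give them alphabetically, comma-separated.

ASV67, ASV68, ASV70, ASV72

The clade containing exactly {ASV10, ASV9} attaches to the tree at the node subtending ((ASV9,ASV10),(ASV70,((ASV68,ASV72),ASV67))).
The other lineage descending from that same node — the sister group — is (ASV70,((ASV68,ASV72),ASV67)); its 4 tips in alphabetical order are the answer.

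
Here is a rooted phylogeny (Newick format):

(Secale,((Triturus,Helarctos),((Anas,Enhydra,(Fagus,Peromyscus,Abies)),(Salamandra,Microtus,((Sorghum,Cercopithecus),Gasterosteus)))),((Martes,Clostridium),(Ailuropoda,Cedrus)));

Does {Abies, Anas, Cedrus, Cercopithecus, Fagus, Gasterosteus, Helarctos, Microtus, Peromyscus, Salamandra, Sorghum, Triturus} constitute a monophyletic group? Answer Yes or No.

The MRCA of the listed taxa is the root, so the smallest clade containing them is the whole tree.
That clade also contains Ailuropoda, Clostridium, Enhydra, Martes, Secale, which are not in the proposed group, so the group is not monophyletic.

No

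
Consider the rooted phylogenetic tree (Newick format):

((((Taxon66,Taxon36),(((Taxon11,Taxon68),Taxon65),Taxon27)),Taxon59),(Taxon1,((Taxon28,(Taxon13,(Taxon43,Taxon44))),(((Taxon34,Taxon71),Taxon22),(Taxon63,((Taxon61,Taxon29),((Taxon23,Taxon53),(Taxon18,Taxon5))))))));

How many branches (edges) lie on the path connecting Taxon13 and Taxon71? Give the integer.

The MRCA of Taxon13 and Taxon71 is the node subtending ((Taxon28,(Taxon13,(Taxon43,Taxon44))),(((Taxon34,Taxon71),Taxon22),(Taxon63,((Taxon61,Taxon29),((Taxon23,Taxon53),(Taxon18,Taxon5)))))).
From Taxon13 up to that node: 3 branches. From Taxon71 up to the same node: 4 branches. Total: 3 + 4 = 7.

7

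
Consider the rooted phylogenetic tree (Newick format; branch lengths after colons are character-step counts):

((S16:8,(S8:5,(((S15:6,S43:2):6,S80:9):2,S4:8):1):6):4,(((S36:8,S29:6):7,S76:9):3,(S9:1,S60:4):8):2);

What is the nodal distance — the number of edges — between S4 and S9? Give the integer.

The MRCA of S4 and S9 is the root of the tree.
From S4 up to that node: 4 branches. From S9 up to the same node: 3 branches. Total: 4 + 3 = 7.

7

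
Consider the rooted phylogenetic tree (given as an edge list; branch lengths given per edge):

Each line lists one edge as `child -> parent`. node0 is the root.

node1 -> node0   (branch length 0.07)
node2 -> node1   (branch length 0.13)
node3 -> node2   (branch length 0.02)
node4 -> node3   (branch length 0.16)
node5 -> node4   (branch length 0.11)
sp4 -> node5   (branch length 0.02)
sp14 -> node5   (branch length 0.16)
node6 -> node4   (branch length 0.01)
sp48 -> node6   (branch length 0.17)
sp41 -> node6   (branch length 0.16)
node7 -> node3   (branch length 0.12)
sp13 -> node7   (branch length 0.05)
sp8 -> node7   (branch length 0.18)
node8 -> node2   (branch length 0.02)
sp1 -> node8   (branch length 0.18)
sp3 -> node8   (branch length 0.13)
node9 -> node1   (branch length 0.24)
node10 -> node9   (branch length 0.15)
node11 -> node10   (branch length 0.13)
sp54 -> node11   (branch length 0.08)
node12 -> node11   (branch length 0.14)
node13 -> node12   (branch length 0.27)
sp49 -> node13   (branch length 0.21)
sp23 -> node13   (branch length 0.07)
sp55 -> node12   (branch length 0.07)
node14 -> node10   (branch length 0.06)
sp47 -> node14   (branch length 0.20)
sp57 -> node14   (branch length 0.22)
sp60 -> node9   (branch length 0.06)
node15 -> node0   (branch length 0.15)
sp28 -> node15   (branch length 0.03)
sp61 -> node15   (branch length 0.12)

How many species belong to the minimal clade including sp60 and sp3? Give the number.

The MRCA of sp60 and sp3 is the node subtending (((((sp4,sp14),(sp48,sp41)),(sp13,sp8)),(sp1,sp3)),(((sp54,((sp49,sp23),sp55)),(sp47,sp57)),sp60)).
That clade contains 15 terminal taxa: sp1, sp13, sp14, sp23, sp3, sp4, sp41, sp47, sp48, sp49, sp54, sp55, sp57, sp60, sp8.

15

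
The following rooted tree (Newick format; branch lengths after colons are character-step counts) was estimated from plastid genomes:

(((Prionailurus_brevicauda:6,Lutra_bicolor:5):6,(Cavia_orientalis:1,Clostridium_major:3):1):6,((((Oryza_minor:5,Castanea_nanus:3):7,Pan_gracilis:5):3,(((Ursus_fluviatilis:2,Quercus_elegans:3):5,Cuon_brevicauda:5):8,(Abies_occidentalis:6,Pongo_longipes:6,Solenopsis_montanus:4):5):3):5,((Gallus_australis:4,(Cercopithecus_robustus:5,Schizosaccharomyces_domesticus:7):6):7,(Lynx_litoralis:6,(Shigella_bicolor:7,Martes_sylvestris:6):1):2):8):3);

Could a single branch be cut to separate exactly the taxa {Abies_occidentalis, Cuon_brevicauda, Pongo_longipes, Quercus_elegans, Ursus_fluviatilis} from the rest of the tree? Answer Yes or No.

The MRCA of the listed taxa subtends (((Ursus_fluviatilis,Quercus_elegans),Cuon_brevicauda),(Abies_occidentalis,Pongo_longipes,Solenopsis_montanus)).
That clade also contains Solenopsis_montanus, which is not in the proposed group, so the group is not monophyletic.

No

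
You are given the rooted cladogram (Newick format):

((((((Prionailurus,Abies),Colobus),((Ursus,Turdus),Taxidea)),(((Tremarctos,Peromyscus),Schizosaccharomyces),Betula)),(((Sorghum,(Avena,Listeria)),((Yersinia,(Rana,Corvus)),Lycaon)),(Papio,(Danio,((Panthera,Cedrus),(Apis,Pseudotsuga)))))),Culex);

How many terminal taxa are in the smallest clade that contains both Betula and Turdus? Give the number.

10

The MRCA of Betula and Turdus is the node subtending ((((Prionailurus,Abies),Colobus),((Ursus,Turdus),Taxidea)),(((Tremarctos,Peromyscus),Schizosaccharomyces),Betula)).
That clade contains 10 terminal taxa: Abies, Betula, Colobus, Peromyscus, Prionailurus, Schizosaccharomyces, Taxidea, Tremarctos, Turdus, Ursus.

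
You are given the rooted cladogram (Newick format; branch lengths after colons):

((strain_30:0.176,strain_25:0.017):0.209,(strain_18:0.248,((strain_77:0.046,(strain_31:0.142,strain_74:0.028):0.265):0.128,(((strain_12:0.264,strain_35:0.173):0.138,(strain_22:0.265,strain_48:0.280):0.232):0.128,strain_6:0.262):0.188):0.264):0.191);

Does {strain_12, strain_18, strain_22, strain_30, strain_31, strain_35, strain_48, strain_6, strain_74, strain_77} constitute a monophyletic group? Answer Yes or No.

The MRCA of the listed taxa is the root, so the smallest clade containing them is the whole tree.
That clade also contains strain_25, which is not in the proposed group, so the group is not monophyletic.

No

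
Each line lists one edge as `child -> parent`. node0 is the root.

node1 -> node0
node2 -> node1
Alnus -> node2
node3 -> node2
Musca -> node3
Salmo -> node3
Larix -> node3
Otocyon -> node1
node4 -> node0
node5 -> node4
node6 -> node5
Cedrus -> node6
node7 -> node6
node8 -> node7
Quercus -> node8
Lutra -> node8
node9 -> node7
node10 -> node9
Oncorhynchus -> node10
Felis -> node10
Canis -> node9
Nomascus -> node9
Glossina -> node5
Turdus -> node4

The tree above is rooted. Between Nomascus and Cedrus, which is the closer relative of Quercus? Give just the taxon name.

Nomascus

The MRCA of Quercus and Nomascus subtends ((Quercus,Lutra),((Oncorhynchus,Felis),Canis,Nomascus)) (6 taxa).
The MRCA of Quercus and Cedrus subtends (Cedrus,((Quercus,Lutra),((Oncorhynchus,Felis),Canis,Nomascus))) (7 taxa).
The first is nested inside the second, so Quercus shares a more recent common ancestor with Nomascus.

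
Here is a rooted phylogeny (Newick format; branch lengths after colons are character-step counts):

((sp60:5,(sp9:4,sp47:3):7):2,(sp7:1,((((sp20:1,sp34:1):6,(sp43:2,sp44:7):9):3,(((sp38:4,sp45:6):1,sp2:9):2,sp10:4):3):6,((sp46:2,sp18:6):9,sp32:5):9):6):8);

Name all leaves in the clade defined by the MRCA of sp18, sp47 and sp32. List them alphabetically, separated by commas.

sp10, sp18, sp2, sp20, sp32, sp34, sp38, sp43, sp44, sp45, sp46, sp47, sp60, sp7, sp9

Tracing sp18: it sits inside (sp46,sp18).
Tracing sp47: it sits inside (sp9,sp47).
Tracing sp32: it sits inside ((sp46,sp18),sp32).
The smallest clade enclosing all 3 is the whole tree (their MRCA is the root), so the answer is all 15 tips in alphabetical order.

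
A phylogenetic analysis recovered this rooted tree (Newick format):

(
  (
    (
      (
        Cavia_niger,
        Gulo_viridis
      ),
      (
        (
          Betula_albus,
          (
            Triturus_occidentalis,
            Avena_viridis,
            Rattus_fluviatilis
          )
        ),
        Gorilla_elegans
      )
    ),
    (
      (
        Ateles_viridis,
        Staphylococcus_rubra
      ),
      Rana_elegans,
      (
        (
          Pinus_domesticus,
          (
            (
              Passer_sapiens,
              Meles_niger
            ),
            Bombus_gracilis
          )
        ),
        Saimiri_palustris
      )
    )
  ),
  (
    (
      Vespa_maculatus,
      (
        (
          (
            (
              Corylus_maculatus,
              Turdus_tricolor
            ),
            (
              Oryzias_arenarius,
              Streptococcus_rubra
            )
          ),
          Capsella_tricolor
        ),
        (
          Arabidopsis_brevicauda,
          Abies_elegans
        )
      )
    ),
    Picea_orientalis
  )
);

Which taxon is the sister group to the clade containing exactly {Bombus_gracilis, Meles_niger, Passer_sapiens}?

Pinus_domesticus

The clade containing exactly {Bombus_gracilis, Meles_niger, Passer_sapiens} attaches to the tree at the node subtending (Pinus_domesticus,((Passer_sapiens,Meles_niger),Bombus_gracilis)).
The other lineage descending from that same node — the sister group — is the single tip Pinus_domesticus.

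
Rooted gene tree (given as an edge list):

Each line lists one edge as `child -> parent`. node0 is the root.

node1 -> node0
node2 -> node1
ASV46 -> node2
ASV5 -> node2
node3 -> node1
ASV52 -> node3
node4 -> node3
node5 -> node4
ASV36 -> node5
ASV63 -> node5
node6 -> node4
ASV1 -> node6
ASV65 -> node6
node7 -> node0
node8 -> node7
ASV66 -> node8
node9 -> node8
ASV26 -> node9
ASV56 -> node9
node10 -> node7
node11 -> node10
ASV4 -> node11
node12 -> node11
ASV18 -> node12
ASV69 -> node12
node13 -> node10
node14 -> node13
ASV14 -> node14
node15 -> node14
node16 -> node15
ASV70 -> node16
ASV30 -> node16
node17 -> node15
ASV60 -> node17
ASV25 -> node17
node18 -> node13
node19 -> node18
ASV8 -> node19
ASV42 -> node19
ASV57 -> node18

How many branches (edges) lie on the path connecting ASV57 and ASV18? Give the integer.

The MRCA of ASV57 and ASV18 is the node subtending ((ASV4,(ASV18,ASV69)),((ASV14,((ASV70,ASV30),(ASV60,ASV25))),((ASV8,ASV42),ASV57))).
From ASV57 up to that node: 3 branches. From ASV18 up to the same node: 3 branches. Total: 3 + 3 = 6.

6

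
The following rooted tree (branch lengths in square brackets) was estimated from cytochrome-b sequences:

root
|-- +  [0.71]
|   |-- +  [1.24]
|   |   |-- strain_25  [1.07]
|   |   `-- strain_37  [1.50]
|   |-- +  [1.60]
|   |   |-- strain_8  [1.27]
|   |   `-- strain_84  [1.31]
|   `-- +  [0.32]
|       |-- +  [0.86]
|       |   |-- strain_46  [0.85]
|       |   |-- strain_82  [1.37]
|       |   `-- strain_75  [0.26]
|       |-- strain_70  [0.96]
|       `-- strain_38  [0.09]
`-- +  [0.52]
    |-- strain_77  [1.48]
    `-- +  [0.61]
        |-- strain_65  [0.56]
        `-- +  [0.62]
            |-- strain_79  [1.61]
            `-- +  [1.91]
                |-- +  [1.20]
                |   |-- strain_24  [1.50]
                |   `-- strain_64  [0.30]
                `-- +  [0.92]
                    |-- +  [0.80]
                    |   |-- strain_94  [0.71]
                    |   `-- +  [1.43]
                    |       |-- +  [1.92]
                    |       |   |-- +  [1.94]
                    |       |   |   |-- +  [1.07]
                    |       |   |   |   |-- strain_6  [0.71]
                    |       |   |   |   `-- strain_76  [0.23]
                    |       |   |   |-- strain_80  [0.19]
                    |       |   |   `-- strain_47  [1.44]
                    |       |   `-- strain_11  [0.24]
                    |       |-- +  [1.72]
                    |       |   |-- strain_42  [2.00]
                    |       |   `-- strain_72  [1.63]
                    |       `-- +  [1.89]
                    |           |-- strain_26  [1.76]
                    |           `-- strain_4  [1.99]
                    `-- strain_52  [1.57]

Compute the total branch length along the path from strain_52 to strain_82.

The path runs strain_52 → … → MRCA → … → strain_82; the MRCA is the root of the tree.
Branch lengths along that path: 1.57 + 0.92 + 1.91 + 0.62 + 0.61 + 0.52 + 0.71 + 0.32 + 0.86 + 1.37 = 9.41.

9.41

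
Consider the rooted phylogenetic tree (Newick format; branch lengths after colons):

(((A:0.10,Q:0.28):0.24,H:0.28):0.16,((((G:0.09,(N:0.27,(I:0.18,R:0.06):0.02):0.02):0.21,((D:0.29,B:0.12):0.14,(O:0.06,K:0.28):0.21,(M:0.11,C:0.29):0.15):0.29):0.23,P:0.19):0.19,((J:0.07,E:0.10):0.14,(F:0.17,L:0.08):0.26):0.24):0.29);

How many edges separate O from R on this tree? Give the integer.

The MRCA of O and R is the node subtending ((G,(N,(I,R))),((D,B),(O,K),(M,C))).
From O up to that node: 3 branches. From R up to the same node: 4 branches. Total: 3 + 4 = 7.

7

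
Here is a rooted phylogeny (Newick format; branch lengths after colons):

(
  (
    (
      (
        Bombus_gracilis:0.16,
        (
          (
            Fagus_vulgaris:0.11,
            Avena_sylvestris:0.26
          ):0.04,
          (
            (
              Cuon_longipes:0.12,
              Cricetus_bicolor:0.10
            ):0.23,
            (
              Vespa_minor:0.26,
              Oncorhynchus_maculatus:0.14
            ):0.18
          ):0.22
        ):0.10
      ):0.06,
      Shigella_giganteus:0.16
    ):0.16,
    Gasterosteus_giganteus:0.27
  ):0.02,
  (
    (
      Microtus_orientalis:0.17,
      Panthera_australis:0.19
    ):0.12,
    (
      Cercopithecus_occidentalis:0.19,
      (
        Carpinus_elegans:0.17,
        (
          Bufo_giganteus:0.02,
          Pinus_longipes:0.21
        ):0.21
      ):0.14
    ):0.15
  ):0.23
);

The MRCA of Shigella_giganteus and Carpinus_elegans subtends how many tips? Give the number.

15

The MRCA of Shigella_giganteus and Carpinus_elegans is the root, so the clade is the entire tree.
That clade contains 15 terminal taxa: Avena_sylvestris, Bombus_gracilis, Bufo_giganteus, Carpinus_elegans, Cercopithecus_occidentalis, Cricetus_bicolor, Cuon_longipes, Fagus_vulgaris, Gasterosteus_giganteus, Microtus_orientalis, Oncorhynchus_maculatus, Panthera_australis, Pinus_longipes, Shigella_giganteus, Vespa_minor.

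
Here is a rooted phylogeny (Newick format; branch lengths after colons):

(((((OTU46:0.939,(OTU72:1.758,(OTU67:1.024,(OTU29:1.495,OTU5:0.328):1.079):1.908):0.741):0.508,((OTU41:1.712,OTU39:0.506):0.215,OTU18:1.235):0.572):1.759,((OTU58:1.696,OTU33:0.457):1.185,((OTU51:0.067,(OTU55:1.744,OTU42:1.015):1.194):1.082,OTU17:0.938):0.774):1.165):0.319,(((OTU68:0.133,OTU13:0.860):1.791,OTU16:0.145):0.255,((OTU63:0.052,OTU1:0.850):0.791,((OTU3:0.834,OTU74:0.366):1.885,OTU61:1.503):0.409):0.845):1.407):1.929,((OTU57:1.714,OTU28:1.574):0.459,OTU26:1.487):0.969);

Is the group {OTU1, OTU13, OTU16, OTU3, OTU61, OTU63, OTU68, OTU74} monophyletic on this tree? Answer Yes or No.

Yes

The most recent common ancestor of these taxa subtends (((OTU68,OTU13),OTU16),((OTU63,OTU1),((OTU3,OTU74),OTU61))).
That clade has exactly 8 tips — every listed taxon and nothing else — so the group is monophyletic.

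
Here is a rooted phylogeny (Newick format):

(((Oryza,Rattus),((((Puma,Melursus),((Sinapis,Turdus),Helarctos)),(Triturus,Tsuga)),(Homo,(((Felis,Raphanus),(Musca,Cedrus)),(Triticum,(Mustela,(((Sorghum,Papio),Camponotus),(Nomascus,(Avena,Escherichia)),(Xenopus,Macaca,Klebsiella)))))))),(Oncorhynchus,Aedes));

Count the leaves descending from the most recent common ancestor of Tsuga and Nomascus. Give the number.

23

The MRCA of Tsuga and Nomascus is the node subtending ((((Puma,Melursus),((Sinapis,Turdus),Helarctos)),(Triturus,Tsuga)),(Homo,(((Felis,Raphanus),(Musca,Cedrus)),(Triticum,(Mustela,(((Sorghum,Papio),Camponotus),(Nomascus,(Avena,Escherichia)),(Xenopus,Macaca,Klebsiella))))))).
That clade contains 23 terminal taxa: Avena, Camponotus, Cedrus, Escherichia, Felis, Helarctos, Homo, Klebsiella, Macaca, Melursus, Musca, Mustela, Nomascus, Papio, Puma, Raphanus, Sinapis, Sorghum, Triticum, Triturus, Tsuga, Turdus, Xenopus.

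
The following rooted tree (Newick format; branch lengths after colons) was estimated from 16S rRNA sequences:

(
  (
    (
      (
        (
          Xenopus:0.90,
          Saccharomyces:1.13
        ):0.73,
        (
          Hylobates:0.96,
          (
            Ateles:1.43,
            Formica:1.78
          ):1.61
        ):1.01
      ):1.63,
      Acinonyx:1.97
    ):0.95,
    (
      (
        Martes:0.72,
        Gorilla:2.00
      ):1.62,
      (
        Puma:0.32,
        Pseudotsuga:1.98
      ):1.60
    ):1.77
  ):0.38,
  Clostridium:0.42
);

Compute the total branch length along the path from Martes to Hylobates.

8.66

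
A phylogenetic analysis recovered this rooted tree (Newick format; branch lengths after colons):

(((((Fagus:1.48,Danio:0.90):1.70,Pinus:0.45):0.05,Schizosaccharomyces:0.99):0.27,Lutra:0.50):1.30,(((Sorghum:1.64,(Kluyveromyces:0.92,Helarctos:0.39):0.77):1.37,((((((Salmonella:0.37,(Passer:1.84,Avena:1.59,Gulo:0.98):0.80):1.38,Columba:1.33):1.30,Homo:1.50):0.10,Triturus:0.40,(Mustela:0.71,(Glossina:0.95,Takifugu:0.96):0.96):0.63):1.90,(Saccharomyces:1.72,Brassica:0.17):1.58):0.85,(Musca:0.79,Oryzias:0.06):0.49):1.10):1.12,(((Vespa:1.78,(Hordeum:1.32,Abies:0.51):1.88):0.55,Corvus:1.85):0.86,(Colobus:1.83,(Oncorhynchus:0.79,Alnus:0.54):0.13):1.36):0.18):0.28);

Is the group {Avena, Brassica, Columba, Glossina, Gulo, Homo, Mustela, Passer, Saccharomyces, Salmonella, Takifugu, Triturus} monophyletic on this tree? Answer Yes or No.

The most recent common ancestor of these taxa subtends (((((Salmonella,(Passer,Avena,Gulo)),Columba),Homo),Triturus,(Mustela,(Glossina,Takifugu))),(Saccharomyces,Brassica)).
That clade has exactly 12 tips — every listed taxon and nothing else — so the group is monophyletic.

Yes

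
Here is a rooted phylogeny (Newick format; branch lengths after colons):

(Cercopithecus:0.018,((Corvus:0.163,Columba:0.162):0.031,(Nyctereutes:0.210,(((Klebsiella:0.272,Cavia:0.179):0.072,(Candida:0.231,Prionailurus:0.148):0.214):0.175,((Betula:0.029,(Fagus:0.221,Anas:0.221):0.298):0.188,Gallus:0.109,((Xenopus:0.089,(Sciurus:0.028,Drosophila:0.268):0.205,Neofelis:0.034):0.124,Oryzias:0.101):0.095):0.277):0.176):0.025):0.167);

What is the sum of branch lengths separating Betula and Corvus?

The path runs Betula → … → MRCA → … → Corvus; the MRCA is the node subtending ((Corvus,Columba),(Nyctereutes,(((Klebsiella,Cavia),(Candida,Prionailurus)),((Betula,(Fagus,Anas)),Gallus,((Xenopus,(Sciurus,Drosophila),Neofelis),Oryzias))))).
Branch lengths along that path: 0.029 + 0.188 + 0.277 + 0.176 + 0.025 + 0.031 + 0.163 = 0.889.

0.889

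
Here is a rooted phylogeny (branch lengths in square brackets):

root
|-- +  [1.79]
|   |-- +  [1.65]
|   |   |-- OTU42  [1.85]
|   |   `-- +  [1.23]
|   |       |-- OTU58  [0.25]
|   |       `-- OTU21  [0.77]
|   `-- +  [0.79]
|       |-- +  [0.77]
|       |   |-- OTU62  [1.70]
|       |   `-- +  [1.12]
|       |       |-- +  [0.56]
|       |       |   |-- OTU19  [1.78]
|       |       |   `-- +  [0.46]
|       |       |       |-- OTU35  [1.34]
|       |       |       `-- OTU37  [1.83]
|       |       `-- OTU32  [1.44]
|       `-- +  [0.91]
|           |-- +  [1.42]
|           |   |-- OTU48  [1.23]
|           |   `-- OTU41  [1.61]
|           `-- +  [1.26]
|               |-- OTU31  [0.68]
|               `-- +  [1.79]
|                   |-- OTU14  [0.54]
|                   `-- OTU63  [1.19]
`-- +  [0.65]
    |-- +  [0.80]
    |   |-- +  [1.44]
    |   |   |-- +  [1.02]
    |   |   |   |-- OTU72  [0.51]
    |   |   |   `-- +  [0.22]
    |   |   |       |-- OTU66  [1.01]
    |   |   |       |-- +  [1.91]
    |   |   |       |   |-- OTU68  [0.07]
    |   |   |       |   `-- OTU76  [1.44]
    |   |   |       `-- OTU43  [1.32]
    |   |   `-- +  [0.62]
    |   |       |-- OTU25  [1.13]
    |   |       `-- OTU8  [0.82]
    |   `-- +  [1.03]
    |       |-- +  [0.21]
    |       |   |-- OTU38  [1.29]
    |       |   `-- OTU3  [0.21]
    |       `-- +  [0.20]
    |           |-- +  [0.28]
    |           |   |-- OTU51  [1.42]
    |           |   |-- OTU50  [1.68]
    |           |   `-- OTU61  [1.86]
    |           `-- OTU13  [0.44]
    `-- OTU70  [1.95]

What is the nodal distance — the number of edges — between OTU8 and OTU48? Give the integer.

10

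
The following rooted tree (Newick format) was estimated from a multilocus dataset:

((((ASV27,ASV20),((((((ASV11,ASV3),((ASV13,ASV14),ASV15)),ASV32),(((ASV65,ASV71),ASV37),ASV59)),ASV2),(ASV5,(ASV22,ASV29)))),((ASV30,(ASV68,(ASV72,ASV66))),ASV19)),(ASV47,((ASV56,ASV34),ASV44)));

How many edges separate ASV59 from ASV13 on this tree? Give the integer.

7

The MRCA of ASV59 and ASV13 is the node subtending ((((ASV11,ASV3),((ASV13,ASV14),ASV15)),ASV32),(((ASV65,ASV71),ASV37),ASV59)).
From ASV59 up to that node: 2 branches. From ASV13 up to the same node: 5 branches. Total: 2 + 5 = 7.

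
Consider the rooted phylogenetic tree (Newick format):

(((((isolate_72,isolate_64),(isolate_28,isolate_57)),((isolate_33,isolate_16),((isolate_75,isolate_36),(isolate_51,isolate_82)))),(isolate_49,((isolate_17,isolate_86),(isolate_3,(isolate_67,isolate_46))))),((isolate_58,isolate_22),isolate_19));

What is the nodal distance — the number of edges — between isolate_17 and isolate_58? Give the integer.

The MRCA of isolate_17 and isolate_58 is the root of the tree.
From isolate_17 up to that node: 5 branches. From isolate_58 up to the same node: 3 branches. Total: 5 + 3 = 8.

8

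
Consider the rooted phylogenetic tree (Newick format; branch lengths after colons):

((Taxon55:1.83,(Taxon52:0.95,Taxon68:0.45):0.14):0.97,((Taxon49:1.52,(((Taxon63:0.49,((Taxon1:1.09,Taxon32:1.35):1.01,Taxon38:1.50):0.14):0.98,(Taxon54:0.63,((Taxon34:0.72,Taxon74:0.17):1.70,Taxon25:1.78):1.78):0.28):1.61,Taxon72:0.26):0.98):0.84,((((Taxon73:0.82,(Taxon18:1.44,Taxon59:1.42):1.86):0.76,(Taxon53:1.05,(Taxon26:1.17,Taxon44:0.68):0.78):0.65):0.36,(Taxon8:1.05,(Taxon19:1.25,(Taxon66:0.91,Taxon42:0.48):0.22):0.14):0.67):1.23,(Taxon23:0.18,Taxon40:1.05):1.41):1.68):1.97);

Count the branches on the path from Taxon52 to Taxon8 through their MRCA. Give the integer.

The MRCA of Taxon52 and Taxon8 is the root of the tree.
From Taxon52 up to that node: 3 branches. From Taxon8 up to the same node: 5 branches. Total: 3 + 5 = 8.

8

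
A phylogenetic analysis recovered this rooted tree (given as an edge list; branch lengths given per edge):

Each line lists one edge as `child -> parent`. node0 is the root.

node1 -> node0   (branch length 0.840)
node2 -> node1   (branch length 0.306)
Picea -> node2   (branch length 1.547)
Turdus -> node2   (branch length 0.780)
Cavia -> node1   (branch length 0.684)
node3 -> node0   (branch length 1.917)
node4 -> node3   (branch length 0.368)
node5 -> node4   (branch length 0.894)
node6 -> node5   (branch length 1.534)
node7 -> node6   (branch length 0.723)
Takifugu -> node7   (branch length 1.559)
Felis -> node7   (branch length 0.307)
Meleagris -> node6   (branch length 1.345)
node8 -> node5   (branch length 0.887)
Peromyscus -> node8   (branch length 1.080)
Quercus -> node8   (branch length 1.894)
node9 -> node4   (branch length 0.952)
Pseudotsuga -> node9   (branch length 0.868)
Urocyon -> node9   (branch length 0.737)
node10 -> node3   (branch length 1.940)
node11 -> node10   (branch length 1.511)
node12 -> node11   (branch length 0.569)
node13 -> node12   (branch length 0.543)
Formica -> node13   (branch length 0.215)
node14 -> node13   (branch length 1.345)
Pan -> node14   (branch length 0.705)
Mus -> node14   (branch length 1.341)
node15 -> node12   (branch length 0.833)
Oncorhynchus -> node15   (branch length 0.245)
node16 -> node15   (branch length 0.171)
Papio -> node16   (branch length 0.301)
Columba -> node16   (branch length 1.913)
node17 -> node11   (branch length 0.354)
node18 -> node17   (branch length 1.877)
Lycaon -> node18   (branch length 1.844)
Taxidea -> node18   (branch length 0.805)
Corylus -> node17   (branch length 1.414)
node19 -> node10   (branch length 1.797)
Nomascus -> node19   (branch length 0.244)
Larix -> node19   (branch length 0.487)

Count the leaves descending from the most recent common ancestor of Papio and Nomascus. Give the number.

11

The MRCA of Papio and Nomascus is the node subtending ((((Formica,(Pan,Mus)),(Oncorhynchus,(Papio,Columba))),((Lycaon,Taxidea),Corylus)),(Nomascus,Larix)).
That clade contains 11 terminal taxa: Columba, Corylus, Formica, Larix, Lycaon, Mus, Nomascus, Oncorhynchus, Pan, Papio, Taxidea.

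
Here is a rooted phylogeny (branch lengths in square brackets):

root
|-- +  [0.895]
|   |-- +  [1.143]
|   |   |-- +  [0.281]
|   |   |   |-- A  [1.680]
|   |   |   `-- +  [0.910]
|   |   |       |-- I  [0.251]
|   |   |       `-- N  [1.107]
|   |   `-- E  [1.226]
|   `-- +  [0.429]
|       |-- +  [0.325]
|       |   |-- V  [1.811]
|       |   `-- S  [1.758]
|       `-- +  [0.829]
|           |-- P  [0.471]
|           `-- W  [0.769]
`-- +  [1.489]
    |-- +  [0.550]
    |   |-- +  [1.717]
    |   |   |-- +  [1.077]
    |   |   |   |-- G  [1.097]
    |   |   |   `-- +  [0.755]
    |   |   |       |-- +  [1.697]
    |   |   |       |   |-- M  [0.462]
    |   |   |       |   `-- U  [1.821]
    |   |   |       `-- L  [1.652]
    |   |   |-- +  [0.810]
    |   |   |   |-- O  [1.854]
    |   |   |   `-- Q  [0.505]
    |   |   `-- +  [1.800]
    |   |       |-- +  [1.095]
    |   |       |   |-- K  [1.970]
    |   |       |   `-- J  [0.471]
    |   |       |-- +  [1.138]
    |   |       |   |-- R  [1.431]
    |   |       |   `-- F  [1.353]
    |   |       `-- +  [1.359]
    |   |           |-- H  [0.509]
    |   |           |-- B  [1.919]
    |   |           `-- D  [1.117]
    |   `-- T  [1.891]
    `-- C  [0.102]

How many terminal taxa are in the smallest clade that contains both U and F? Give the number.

13

The MRCA of U and F is the node subtending ((G,((M,U),L)),(O,Q),((K,J),(R,F),(H,B,D))).
That clade contains 13 terminal taxa: B, D, F, G, H, J, K, L, M, O, Q, R, U.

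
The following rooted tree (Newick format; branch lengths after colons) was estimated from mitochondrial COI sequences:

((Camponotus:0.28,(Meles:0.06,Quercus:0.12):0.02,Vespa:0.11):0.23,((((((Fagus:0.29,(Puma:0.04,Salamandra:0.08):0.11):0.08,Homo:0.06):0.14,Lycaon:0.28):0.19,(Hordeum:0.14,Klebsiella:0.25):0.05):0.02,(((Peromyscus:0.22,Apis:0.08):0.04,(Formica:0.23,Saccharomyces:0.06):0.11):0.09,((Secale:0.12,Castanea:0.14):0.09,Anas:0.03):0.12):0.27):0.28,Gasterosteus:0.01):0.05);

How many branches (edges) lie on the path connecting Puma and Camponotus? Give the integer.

The MRCA of Puma and Camponotus is the root of the tree.
From Puma up to that node: 8 branches. From Camponotus up to the same node: 2 branches. Total: 8 + 2 = 10.

10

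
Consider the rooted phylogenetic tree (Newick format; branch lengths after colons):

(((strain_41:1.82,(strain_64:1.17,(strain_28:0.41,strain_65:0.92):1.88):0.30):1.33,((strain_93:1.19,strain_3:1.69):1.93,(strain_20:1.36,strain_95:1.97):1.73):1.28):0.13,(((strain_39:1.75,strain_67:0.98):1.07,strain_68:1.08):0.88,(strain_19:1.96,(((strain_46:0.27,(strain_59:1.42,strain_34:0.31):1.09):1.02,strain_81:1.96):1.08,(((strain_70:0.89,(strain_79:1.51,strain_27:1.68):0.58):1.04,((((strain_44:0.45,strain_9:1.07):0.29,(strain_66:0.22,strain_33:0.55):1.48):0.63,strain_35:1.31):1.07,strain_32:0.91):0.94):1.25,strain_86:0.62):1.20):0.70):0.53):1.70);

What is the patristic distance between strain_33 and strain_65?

14.61

The path runs strain_33 → … → MRCA → … → strain_65; the MRCA is the root of the tree.
Branch lengths along that path: 0.55 + 1.48 + 0.63 + 1.07 + 0.94 + 1.25 + 1.20 + 0.70 + 0.53 + 1.70 + 0.13 + 1.33 + 0.30 + 1.88 + 0.92 = 14.61.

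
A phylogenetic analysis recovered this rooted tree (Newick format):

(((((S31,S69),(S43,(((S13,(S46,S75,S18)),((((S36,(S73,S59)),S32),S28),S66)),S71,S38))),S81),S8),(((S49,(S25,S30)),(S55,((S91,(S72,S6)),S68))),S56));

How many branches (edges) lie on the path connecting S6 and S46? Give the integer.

16

The MRCA of S6 and S46 is the root of the tree.
From S6 up to that node: 7 branches. From S46 up to the same node: 9 branches. Total: 7 + 9 = 16.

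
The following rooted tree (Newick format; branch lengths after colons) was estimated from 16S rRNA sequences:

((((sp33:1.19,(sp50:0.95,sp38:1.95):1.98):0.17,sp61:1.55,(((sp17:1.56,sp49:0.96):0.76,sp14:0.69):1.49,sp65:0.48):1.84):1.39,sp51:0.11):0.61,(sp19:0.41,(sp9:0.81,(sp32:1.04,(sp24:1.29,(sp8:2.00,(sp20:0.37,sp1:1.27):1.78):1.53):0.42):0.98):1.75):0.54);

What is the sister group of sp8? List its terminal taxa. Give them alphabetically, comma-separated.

sp8 attaches to the tree at the node subtending (sp8,(sp20,sp1)).
The other lineage descending from that same node — the sister group — is (sp20,sp1); its 2 tips in alphabetical order are the answer.

sp1, sp20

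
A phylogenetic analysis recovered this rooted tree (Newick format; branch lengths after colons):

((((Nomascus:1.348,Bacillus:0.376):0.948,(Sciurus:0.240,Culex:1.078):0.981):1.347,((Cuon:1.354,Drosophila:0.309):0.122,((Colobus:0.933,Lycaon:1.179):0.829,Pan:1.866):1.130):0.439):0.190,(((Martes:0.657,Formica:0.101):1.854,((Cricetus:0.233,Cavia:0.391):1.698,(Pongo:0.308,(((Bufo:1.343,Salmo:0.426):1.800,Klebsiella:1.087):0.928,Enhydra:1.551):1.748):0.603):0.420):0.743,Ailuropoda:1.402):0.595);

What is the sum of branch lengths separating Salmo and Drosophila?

8.323

The path runs Salmo → … → MRCA → … → Drosophila; the MRCA is the root of the tree.
Branch lengths along that path: 0.426 + 1.800 + 0.928 + 1.748 + 0.603 + 0.420 + 0.743 + 0.595 + 0.190 + 0.439 + 0.122 + 0.309 = 8.323.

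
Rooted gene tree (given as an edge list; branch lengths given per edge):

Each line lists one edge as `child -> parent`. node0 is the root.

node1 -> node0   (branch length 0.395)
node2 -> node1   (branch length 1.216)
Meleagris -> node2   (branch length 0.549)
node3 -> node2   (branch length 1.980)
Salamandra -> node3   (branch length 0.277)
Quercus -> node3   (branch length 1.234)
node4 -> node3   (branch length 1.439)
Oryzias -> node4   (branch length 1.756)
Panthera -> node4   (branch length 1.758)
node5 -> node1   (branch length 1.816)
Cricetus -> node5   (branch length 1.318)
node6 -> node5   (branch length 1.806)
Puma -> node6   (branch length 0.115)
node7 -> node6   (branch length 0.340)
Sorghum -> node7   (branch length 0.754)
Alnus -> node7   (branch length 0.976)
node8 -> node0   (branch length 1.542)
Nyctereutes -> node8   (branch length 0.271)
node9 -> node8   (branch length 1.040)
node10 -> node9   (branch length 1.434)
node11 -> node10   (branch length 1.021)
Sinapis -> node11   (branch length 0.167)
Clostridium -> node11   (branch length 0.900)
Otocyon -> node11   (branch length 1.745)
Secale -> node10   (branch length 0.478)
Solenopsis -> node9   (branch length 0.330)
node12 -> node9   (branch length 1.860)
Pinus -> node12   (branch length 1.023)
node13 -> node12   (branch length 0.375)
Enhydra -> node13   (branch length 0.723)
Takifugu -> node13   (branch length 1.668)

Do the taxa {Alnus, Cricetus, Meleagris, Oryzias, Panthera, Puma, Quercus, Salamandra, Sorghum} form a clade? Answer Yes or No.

Yes

The most recent common ancestor of these taxa subtends ((Meleagris,(Salamandra,Quercus,(Oryzias,Panthera))),(Cricetus,(Puma,(Sorghum,Alnus)))).
That clade has exactly 9 tips — every listed taxon and nothing else — so the group is monophyletic.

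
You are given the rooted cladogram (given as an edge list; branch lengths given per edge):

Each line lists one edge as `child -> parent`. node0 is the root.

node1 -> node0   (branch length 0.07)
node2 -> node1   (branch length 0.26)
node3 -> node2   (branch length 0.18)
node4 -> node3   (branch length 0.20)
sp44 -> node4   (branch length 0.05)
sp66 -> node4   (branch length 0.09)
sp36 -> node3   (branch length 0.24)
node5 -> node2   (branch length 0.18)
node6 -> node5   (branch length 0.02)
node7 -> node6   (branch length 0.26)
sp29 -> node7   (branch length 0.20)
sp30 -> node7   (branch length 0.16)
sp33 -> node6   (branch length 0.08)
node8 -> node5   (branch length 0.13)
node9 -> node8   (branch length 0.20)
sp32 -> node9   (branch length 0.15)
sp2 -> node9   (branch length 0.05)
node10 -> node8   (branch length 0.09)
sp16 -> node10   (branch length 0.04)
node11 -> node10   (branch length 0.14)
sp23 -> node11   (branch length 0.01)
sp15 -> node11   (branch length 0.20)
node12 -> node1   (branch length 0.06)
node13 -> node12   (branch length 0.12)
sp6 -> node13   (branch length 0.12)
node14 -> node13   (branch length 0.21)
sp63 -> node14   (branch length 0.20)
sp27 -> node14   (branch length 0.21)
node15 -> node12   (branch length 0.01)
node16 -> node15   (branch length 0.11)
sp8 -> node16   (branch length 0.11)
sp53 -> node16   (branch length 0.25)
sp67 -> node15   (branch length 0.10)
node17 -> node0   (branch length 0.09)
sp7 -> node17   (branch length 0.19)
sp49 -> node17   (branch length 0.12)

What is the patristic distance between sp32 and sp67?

The path runs sp32 → … → MRCA → … → sp67; the MRCA is the node subtending ((((sp44,sp66),sp36),(((sp29,sp30),sp33),((sp32,sp2),(sp16,(sp23,sp15))))),((sp6,(sp63,sp27)),((sp8,sp53),sp67))).
Branch lengths along that path: 0.15 + 0.20 + 0.13 + 0.18 + 0.26 + 0.06 + 0.01 + 0.10 = 1.09.

1.09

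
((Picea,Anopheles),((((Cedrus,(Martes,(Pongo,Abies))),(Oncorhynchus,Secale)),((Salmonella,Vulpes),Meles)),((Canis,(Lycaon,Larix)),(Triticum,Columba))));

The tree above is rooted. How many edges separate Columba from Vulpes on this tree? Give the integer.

The MRCA of Columba and Vulpes is the node subtending ((((Cedrus,(Martes,(Pongo,Abies))),(Oncorhynchus,Secale)),((Salmonella,Vulpes),Meles)),((Canis,(Lycaon,Larix)),(Triticum,Columba))).
From Columba up to that node: 3 branches. From Vulpes up to the same node: 4 branches. Total: 3 + 4 = 7.

7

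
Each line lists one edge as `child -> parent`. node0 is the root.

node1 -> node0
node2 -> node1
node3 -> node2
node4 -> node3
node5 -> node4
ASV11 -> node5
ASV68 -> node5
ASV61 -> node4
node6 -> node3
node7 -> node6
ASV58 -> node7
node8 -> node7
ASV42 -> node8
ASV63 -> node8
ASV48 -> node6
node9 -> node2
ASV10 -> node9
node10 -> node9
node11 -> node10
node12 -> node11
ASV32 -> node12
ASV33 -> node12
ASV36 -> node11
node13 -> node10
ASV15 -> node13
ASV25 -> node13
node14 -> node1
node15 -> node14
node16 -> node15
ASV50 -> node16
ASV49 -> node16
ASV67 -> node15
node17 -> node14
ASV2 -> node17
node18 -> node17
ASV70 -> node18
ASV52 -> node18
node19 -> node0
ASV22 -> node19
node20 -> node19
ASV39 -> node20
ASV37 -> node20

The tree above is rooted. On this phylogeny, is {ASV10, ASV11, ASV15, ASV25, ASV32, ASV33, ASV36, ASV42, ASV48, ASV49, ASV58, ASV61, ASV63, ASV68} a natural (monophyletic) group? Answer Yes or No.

No

The MRCA of the listed taxa subtends (((((ASV11,ASV68),ASV61),((ASV58,(ASV42,ASV63)),ASV48)),(ASV10,(((ASV32,ASV33),ASV36),(ASV15,ASV25)))),(((ASV50,ASV49),ASV67),(ASV2,(ASV70,ASV52)))).
That clade also contains ASV2, ASV50, ASV52, ASV67, ASV70, which are not in the proposed group, so the group is not monophyletic.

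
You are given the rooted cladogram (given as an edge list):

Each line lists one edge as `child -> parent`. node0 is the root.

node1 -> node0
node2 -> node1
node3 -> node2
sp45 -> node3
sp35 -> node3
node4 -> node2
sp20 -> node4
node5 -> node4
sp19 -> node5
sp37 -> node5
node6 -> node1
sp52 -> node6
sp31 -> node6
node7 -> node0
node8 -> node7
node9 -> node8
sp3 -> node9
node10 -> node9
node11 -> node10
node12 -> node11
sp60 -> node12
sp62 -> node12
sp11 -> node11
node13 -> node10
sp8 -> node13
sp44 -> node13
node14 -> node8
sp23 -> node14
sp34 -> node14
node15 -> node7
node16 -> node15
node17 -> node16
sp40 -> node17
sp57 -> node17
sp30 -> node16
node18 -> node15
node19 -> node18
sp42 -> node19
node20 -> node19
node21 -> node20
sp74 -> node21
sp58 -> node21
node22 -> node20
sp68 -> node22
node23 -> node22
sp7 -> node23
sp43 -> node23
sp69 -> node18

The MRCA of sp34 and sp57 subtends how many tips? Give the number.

18

The MRCA of sp34 and sp57 is the node subtending (((sp3,(((sp60,sp62),sp11),(sp8,sp44))),(sp23,sp34)),(((sp40,sp57),sp30),((sp42,((sp74,sp58),(sp68,(sp7,sp43)))),sp69))).
That clade contains 18 terminal taxa: sp11, sp23, sp3, sp30, sp34, sp40, sp42, sp43, sp44, sp57, sp58, sp60, sp62, sp68, sp69, sp7, sp74, sp8.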